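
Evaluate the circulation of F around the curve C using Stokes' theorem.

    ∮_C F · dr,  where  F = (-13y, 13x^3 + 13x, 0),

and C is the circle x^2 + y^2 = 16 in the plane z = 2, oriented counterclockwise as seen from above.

Let S be the flat disk x^2 + y^2 ≤ 16 in the plane z = 2, with upward unit normal n̂ = ẑ. By Stokes' theorem,

    ∮_C F · dr = ∬_S (∇ × F) · n̂ dS = ∬_D (curl F)_z dA,

where D is the disk x^2 + y^2 ≤ 16.

Compute the curl of F = (-13y, 13x^3 + 13x, 0):
    (∇ × F)_x = ∂F_z/∂y - ∂F_y/∂z = 0,
    (∇ × F)_y = ∂F_x/∂z - ∂F_z/∂x = 0,
    (∇ × F)_z = ∂F_y/∂x - ∂F_x/∂y = 39x^2 + 26.

On z = 2, (curl F)_z = 39x^2 + 26.

Convert to polar (x = r cos θ, y = r sin θ, dA = r dr dθ); the integrand becomes 39r^2cos(θ)^2 + 26, so

    ∬_D (curl F)_z dA = ∫_0^{2π} ∫_0^{4} (39r^2cos(θ)^2 + 26) · r dr dθ.

Inner (r from 0 to 4): 2496cos(θ)^2 + 208.
Outer (θ from 0 to 2π): 2912π.

Therefore ∮_C F · dr = 2912π.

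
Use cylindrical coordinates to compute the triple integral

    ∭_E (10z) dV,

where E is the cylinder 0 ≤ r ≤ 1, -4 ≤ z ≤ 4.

In cylindrical coordinates, x = r cos(θ), y = r sin(θ), z = z, and dV = r dr dθ dz.

The integrand becomes 10z, so

    ∭_E (10z) dV = ∫_{0}^{2π} ∫_{0}^{1} ∫_{-4}^{4} (10z) · r dz dr dθ.

Inner (z): 0.
Middle (r from 0 to 1): 0.
Outer (θ): 0.

Therefore the triple integral equals 0.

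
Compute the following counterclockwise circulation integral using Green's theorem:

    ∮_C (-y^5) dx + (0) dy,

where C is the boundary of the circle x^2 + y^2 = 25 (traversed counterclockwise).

Green's theorem converts the closed line integral into a double integral over the enclosed region D:

    ∮_C P dx + Q dy = ∬_D (∂Q/∂x - ∂P/∂y) dA.

Here P = -y^5, Q = 0, so

    ∂Q/∂x = 0,    ∂P/∂y = -5y^4,
    ∂Q/∂x - ∂P/∂y = 5y^4.

D is the region x^2 + y^2 ≤ 25. Evaluating the double integral:

In polar coordinates (x = r cos θ, y = r sin θ, dA = r dr dθ) the integrand becomes 5r^4sin(θ)^4, so

    ∬_D (5y^4) dA = ∫_0^{2π} ∫_0^{5} (5r^4sin(θ)^4) · r dr dθ.

Inner (r from 0 to 5): 78125sin(θ)^4/6.
Outer (θ from 0 to 2π): 78125π/8.

Therefore ∮_C P dx + Q dy = 78125π/8.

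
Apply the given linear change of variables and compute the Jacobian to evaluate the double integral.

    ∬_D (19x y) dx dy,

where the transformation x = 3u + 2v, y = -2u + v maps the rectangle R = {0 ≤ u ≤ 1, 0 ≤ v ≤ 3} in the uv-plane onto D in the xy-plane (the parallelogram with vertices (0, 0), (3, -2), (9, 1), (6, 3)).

Compute the Jacobian determinant of (x, y) with respect to (u, v):

    ∂(x,y)/∂(u,v) = | 3  2 | = (3)(1) - (2)(-2) = 7.
                   | -2  1 |

Its absolute value is |J| = 7 (the area scaling factor).

Substituting x = 3u + 2v, y = -2u + v into the integrand,

    19x y → -114u^2 - 19u v + 38v^2,

so the integral becomes

    ∬_R (-114u^2 - 19u v + 38v^2) · |J| du dv = ∫_0^1 ∫_0^3 (-798u^2 - 133u v + 266v^2) dv du.

Inner (v): -2394u^2 - 1197u/2 + 2394.
Outer (u): 5187/4.

Therefore ∬_D (19x y) dx dy = 5187/4.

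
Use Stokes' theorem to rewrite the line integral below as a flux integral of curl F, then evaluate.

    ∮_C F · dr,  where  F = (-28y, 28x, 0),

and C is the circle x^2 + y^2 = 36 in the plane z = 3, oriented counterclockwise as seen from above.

Let S be the flat disk x^2 + y^2 ≤ 36 in the plane z = 3, with upward unit normal n̂ = ẑ. By Stokes' theorem,

    ∮_C F · dr = ∬_S (∇ × F) · n̂ dS = ∬_D (curl F)_z dA,

where D is the disk x^2 + y^2 ≤ 36.

Compute the curl of F = (-28y, 28x, 0):
    (∇ × F)_x = ∂F_z/∂y - ∂F_y/∂z = 0,
    (∇ × F)_y = ∂F_x/∂z - ∂F_z/∂x = 0,
    (∇ × F)_z = ∂F_y/∂x - ∂F_x/∂y = 56.

On z = 3, (curl F)_z = 56.

Convert to polar (x = r cos θ, y = r sin θ, dA = r dr dθ); the integrand becomes 56, so

    ∬_D (curl F)_z dA = ∫_0^{2π} ∫_0^{6} (56) · r dr dθ.

Inner (r from 0 to 6): 1008.
Outer (θ from 0 to 2π): 2016π.

Therefore ∮_C F · dr = 2016π.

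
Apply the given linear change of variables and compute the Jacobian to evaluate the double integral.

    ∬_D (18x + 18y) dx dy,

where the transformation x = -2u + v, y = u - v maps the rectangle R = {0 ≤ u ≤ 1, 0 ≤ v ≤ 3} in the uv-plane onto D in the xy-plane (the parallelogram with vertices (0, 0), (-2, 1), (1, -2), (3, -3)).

Compute the Jacobian determinant of (x, y) with respect to (u, v):

    ∂(x,y)/∂(u,v) = | -2  1 | = (-2)(-1) - (1)(1) = 1.
                   | 1  -1 |

Its absolute value is |J| = 1 (the area scaling factor).

Substituting x = -2u + v, y = u - v into the integrand,

    18x + 18y → -18u,

so the integral becomes

    ∬_R (-18u) · |J| du dv = ∫_0^1 ∫_0^3 (-18u) dv du.

Inner (v): -54u.
Outer (u): -27.

Therefore ∬_D (18x + 18y) dx dy = -27.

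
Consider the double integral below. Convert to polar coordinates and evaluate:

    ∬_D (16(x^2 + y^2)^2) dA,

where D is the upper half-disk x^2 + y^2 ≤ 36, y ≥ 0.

The region D is 0 ≤ r ≤ 6, 0 ≤ θ ≤ π in polar coordinates, where x = r cos(θ), y = r sin(θ), and dA = r dr dθ.

Under the substitution, the integrand becomes 16r^4, so

    ∬_D (16(x^2 + y^2)^2) dA = ∫_{0}^{π} ∫_{0}^{6} (16r^4) · r dr dθ.

Inner integral (in r): ∫_{0}^{6} (16r^4) · r dr = 124416.

Outer integral (in θ): ∫_{0}^{π} (124416) dθ = 124416π.

Therefore ∬_D (16(x^2 + y^2)^2) dA = 124416π.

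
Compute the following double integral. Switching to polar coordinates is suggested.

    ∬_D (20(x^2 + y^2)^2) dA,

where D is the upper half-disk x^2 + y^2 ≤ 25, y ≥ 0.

The region D is 0 ≤ r ≤ 5, 0 ≤ θ ≤ π in polar coordinates, where x = r cos(θ), y = r sin(θ), and dA = r dr dθ.

Under the substitution, the integrand becomes 20r^4, so

    ∬_D (20(x^2 + y^2)^2) dA = ∫_{0}^{π} ∫_{0}^{5} (20r^4) · r dr dθ.

Inner integral (in r): ∫_{0}^{5} (20r^4) · r dr = 156250/3.

Outer integral (in θ): ∫_{0}^{π} (156250/3) dθ = 156250π/3.

Therefore ∬_D (20(x^2 + y^2)^2) dA = 156250π/3.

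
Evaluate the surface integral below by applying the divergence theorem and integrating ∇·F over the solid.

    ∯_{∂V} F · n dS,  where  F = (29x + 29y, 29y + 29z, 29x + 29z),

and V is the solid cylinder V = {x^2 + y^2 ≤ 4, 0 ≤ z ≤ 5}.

By the divergence theorem,

    ∯_{∂V} F · n dS = ∭_V (∇ · F) dV.

Compute the divergence:
    ∇ · F = ∂F_x/∂x + ∂F_y/∂y + ∂F_z/∂z = 29 + 29 + 29 = 87.

In cylindrical coordinates, x = r cos(θ), y = r sin(θ), z = z, dV = r dr dθ dz, with 0 ≤ r ≤ 2, 0 ≤ θ ≤ 2π, 0 ≤ z ≤ 5.

The integrand, after substitution and multiplying by the volume element, becomes (87) · r, so

    ∭_V (∇·F) dV = ∫_0^{2π} ∫_0^{2} ∫_0^{5} (87) · r dz dr dθ.

Inner (z from 0 to 5): 435r.
Middle (r from 0 to 2): 870.
Outer (θ from 0 to 2π): 1740π.

Therefore ∯_{∂V} F · n dS = 1740π.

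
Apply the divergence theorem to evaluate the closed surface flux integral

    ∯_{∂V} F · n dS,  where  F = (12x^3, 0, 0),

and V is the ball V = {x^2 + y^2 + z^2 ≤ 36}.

By the divergence theorem,

    ∯_{∂V} F · n dS = ∭_V (∇ · F) dV.

Compute the divergence:
    ∇ · F = ∂F_x/∂x + ∂F_y/∂y + ∂F_z/∂z = 36x^2 + 0 + 0 = 36x^2.

In spherical coordinates, x = ρ sin(φ) cos(θ), y = ρ sin(φ) sin(θ), z = ρ cos(φ), dV = ρ^2 sin(φ) dρ dφ dθ, with 0 ≤ ρ ≤ 6, 0 ≤ φ ≤ π, 0 ≤ θ ≤ 2π.

The integrand, after substitution and multiplying by the volume element, becomes (36ρ^2sin(φ)^2cos(θ)^2) · ρ^2 sin(φ), so

    ∭_V (∇·F) dV = ∫_0^{2π} ∫_0^{π} ∫_0^{6} (36ρ^2sin(φ)^2cos(θ)^2) · ρ^2 sin(φ) dρ dφ dθ.

Inner (ρ from 0 to 6): 279936sin(φ)^3cos(θ)^2/5.
Middle (φ from 0 to π): 373248cos(θ)^2/5.
Outer (θ from 0 to 2π): 373248π/5.

Therefore ∯_{∂V} F · n dS = 373248π/5.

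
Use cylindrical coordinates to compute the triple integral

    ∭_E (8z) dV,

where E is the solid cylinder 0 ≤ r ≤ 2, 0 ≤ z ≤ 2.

In cylindrical coordinates, x = r cos(θ), y = r sin(θ), z = z, and dV = r dr dθ dz.

The integrand becomes 8z, so

    ∭_E (8z) dV = ∫_{0}^{2π} ∫_{0}^{2} ∫_{0}^{2} (8z) · r dz dr dθ.

Inner (z): 16r.
Middle (r from 0 to 2): 32.
Outer (θ): 64π.

Therefore the triple integral equals 64π.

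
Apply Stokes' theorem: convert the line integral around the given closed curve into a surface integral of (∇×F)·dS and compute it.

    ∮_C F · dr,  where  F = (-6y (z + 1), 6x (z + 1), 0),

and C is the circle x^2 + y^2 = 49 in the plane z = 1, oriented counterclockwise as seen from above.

Let S be the flat disk x^2 + y^2 ≤ 49 in the plane z = 1, with upward unit normal n̂ = ẑ. By Stokes' theorem,

    ∮_C F · dr = ∬_S (∇ × F) · n̂ dS = ∬_D (curl F)_z dA,

where D is the disk x^2 + y^2 ≤ 49.

Compute the curl of F = (-6y (z + 1), 6x (z + 1), 0):
    (∇ × F)_x = ∂F_z/∂y - ∂F_y/∂z = -6x,
    (∇ × F)_y = ∂F_x/∂z - ∂F_z/∂x = -6y,
    (∇ × F)_z = ∂F_y/∂x - ∂F_x/∂y = 12z + 12.

On z = 1, (curl F)_z = 24.

Convert to polar (x = r cos θ, y = r sin θ, dA = r dr dθ); the integrand becomes 24, so

    ∬_D (curl F)_z dA = ∫_0^{2π} ∫_0^{7} (24) · r dr dθ.

Inner (r from 0 to 7): 588.
Outer (θ from 0 to 2π): 1176π.

Therefore ∮_C F · dr = 1176π.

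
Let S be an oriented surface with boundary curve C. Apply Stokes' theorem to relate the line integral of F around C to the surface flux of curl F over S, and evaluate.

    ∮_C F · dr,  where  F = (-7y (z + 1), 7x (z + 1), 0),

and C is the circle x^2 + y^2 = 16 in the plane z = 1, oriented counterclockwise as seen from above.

Let S be the flat disk x^2 + y^2 ≤ 16 in the plane z = 1, with upward unit normal n̂ = ẑ. By Stokes' theorem,

    ∮_C F · dr = ∬_S (∇ × F) · n̂ dS = ∬_D (curl F)_z dA,

where D is the disk x^2 + y^2 ≤ 16.

Compute the curl of F = (-7y (z + 1), 7x (z + 1), 0):
    (∇ × F)_x = ∂F_z/∂y - ∂F_y/∂z = -7x,
    (∇ × F)_y = ∂F_x/∂z - ∂F_z/∂x = -7y,
    (∇ × F)_z = ∂F_y/∂x - ∂F_x/∂y = 14z + 14.

On z = 1, (curl F)_z = 28.

Convert to polar (x = r cos θ, y = r sin θ, dA = r dr dθ); the integrand becomes 28, so

    ∬_D (curl F)_z dA = ∫_0^{2π} ∫_0^{4} (28) · r dr dθ.

Inner (r from 0 to 4): 224.
Outer (θ from 0 to 2π): 448π.

Therefore ∮_C F · dr = 448π.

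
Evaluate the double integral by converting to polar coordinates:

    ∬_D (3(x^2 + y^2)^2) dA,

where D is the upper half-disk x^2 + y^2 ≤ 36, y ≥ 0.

The region D is 0 ≤ r ≤ 6, 0 ≤ θ ≤ π in polar coordinates, where x = r cos(θ), y = r sin(θ), and dA = r dr dθ.

Under the substitution, the integrand becomes 3r^4, so

    ∬_D (3(x^2 + y^2)^2) dA = ∫_{0}^{π} ∫_{0}^{6} (3r^4) · r dr dθ.

Inner integral (in r): ∫_{0}^{6} (3r^4) · r dr = 23328.

Outer integral (in θ): ∫_{0}^{π} (23328) dθ = 23328π.

Therefore ∬_D (3(x^2 + y^2)^2) dA = 23328π.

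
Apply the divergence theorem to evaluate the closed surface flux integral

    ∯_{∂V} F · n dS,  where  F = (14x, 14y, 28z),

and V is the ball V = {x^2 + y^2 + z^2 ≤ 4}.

By the divergence theorem,

    ∯_{∂V} F · n dS = ∭_V (∇ · F) dV.

Compute the divergence:
    ∇ · F = ∂F_x/∂x + ∂F_y/∂y + ∂F_z/∂z = 14 + 14 + 28 = 56.

In spherical coordinates, x = ρ sin(φ) cos(θ), y = ρ sin(φ) sin(θ), z = ρ cos(φ), dV = ρ^2 sin(φ) dρ dφ dθ, with 0 ≤ ρ ≤ 2, 0 ≤ φ ≤ π, 0 ≤ θ ≤ 2π.

The integrand, after substitution and multiplying by the volume element, becomes (56) · ρ^2 sin(φ), so

    ∭_V (∇·F) dV = ∫_0^{2π} ∫_0^{π} ∫_0^{2} (56) · ρ^2 sin(φ) dρ dφ dθ.

Inner (ρ from 0 to 2): 448sin(φ)/3.
Middle (φ from 0 to π): 896/3.
Outer (θ from 0 to 2π): 1792π/3.

Therefore ∯_{∂V} F · n dS = 1792π/3.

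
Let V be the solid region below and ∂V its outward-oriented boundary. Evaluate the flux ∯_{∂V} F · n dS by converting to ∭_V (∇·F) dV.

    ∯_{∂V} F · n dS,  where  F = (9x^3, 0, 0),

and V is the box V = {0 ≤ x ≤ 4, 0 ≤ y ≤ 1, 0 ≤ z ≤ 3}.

By the divergence theorem,

    ∯_{∂V} F · n dS = ∭_V (∇ · F) dV.

Compute the divergence:
    ∇ · F = ∂F_x/∂x + ∂F_y/∂y + ∂F_z/∂z = 27x^2 + 0 + 0 = 27x^2.

V is a rectangular box, so dV = dx dy dz with 0 ≤ x ≤ 4, 0 ≤ y ≤ 1, 0 ≤ z ≤ 3.

Integrate (27x^2) over V as an iterated integral:

    ∭_V (∇·F) dV = ∫_0^{4} ∫_0^{1} ∫_0^{3} (27x^2) dz dy dx.

Inner (z from 0 to 3): 81x^2.
Middle (y from 0 to 1): 81x^2.
Outer (x from 0 to 4): 1728.

Therefore ∯_{∂V} F · n dS = 1728.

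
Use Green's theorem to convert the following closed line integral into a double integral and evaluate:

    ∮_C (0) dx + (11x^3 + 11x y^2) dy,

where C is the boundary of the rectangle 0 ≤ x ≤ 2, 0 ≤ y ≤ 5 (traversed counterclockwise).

Green's theorem converts the closed line integral into a double integral over the enclosed region D:

    ∮_C P dx + Q dy = ∬_D (∂Q/∂x - ∂P/∂y) dA.

Here P = 0, Q = 11x^3 + 11x y^2, so

    ∂Q/∂x = 33x^2 + 11y^2,    ∂P/∂y = 0,
    ∂Q/∂x - ∂P/∂y = 33x^2 + 11y^2.

D is the region 0 ≤ x ≤ 2, 0 ≤ y ≤ 5. Evaluating the double integral:

    ∬_D (33x^2 + 11y^2) dA = ∫_0^{2} ∫_0^{5} (33x^2 + 11y^2) dy dx.

Inner (y from 0 to 5): 165x^2 + 1375/3.
Outer (x from 0 to 2): 4070/3.

Therefore ∮_C P dx + Q dy = 4070/3.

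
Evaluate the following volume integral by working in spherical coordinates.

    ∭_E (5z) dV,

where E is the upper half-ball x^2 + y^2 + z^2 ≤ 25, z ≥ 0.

In spherical coordinates, x = ρ sin(φ) cos(θ), y = ρ sin(φ) sin(θ), z = ρ cos(φ), and dV = ρ^2 sin(φ) dρ dφ dθ.

The integrand becomes 5ρ cos(φ), so

    ∭_E (5z) dV = ∫_{0}^{2π} ∫_{0}^{π/2} ∫_{0}^{5} (5ρ cos(φ)) · ρ^2 sin(φ) dρ dφ dθ.

Inner (ρ): 3125sin(2φ)/8.
Middle (φ): 3125/8.
Outer (θ): 3125π/4.

Therefore the triple integral equals 3125π/4.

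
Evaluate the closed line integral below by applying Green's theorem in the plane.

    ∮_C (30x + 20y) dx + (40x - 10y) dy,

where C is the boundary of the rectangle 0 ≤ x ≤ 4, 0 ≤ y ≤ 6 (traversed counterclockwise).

Green's theorem converts the closed line integral into a double integral over the enclosed region D:

    ∮_C P dx + Q dy = ∬_D (∂Q/∂x - ∂P/∂y) dA.

Here P = 30x + 20y, Q = 40x - 10y, so

    ∂Q/∂x = 40,    ∂P/∂y = 20,
    ∂Q/∂x - ∂P/∂y = 20.

D is the region 0 ≤ x ≤ 4, 0 ≤ y ≤ 6. Evaluating the double integral:

    ∬_D (20) dA = ∫_0^{4} ∫_0^{6} (20) dy dx.

Inner (y from 0 to 6): 120.
Outer (x from 0 to 4): 480.

Therefore ∮_C P dx + Q dy = 480.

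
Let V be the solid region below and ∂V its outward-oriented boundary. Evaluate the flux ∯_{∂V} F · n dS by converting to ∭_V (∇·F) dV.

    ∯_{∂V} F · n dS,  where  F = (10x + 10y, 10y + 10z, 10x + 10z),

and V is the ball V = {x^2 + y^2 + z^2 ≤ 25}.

By the divergence theorem,

    ∯_{∂V} F · n dS = ∭_V (∇ · F) dV.

Compute the divergence:
    ∇ · F = ∂F_x/∂x + ∂F_y/∂y + ∂F_z/∂z = 10 + 10 + 10 = 30.

In spherical coordinates, x = ρ sin(φ) cos(θ), y = ρ sin(φ) sin(θ), z = ρ cos(φ), dV = ρ^2 sin(φ) dρ dφ dθ, with 0 ≤ ρ ≤ 5, 0 ≤ φ ≤ π, 0 ≤ θ ≤ 2π.

The integrand, after substitution and multiplying by the volume element, becomes (30) · ρ^2 sin(φ), so

    ∭_V (∇·F) dV = ∫_0^{2π} ∫_0^{π} ∫_0^{5} (30) · ρ^2 sin(φ) dρ dφ dθ.

Inner (ρ from 0 to 5): 1250sin(φ).
Middle (φ from 0 to π): 2500.
Outer (θ from 0 to 2π): 5000π.

Therefore ∯_{∂V} F · n dS = 5000π.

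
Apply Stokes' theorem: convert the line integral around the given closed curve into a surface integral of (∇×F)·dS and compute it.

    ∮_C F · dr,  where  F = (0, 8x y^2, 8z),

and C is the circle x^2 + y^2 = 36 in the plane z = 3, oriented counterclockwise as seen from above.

Let S be the flat disk x^2 + y^2 ≤ 36 in the plane z = 3, with upward unit normal n̂ = ẑ. By Stokes' theorem,

    ∮_C F · dr = ∬_S (∇ × F) · n̂ dS = ∬_D (curl F)_z dA,

where D is the disk x^2 + y^2 ≤ 36.

Compute the curl of F = (0, 8x y^2, 8z):
    (∇ × F)_x = ∂F_z/∂y - ∂F_y/∂z = 0,
    (∇ × F)_y = ∂F_x/∂z - ∂F_z/∂x = 0,
    (∇ × F)_z = ∂F_y/∂x - ∂F_x/∂y = 8y^2.

On z = 3, (curl F)_z = 8y^2.

Convert to polar (x = r cos θ, y = r sin θ, dA = r dr dθ); the integrand becomes 8r^2sin(θ)^2, so

    ∬_D (curl F)_z dA = ∫_0^{2π} ∫_0^{6} (8r^2sin(θ)^2) · r dr dθ.

Inner (r from 0 to 6): 2592sin(θ)^2.
Outer (θ from 0 to 2π): 2592π.

Therefore ∮_C F · dr = 2592π.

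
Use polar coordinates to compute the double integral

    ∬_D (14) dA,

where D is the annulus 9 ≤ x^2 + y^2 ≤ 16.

The region D is 3 ≤ r ≤ 4, 0 ≤ θ ≤ 2π in polar coordinates, where x = r cos(θ), y = r sin(θ), and dA = r dr dθ.

Under the substitution, the integrand becomes 14, so

    ∬_D (14) dA = ∫_{0}^{2π} ∫_{3}^{4} (14) · r dr dθ.

Inner integral (in r): ∫_{3}^{4} (14) · r dr = 49.

Outer integral (in θ): ∫_{0}^{2π} (49) dθ = 98π.

Therefore ∬_D (14) dA = 98π.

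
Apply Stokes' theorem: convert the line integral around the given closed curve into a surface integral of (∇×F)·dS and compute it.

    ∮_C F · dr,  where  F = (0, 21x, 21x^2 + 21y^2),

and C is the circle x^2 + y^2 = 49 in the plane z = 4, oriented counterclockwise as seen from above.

Let S be the flat disk x^2 + y^2 ≤ 49 in the plane z = 4, with upward unit normal n̂ = ẑ. By Stokes' theorem,

    ∮_C F · dr = ∬_S (∇ × F) · n̂ dS = ∬_D (curl F)_z dA,

where D is the disk x^2 + y^2 ≤ 49.

Compute the curl of F = (0, 21x, 21x^2 + 21y^2):
    (∇ × F)_x = ∂F_z/∂y - ∂F_y/∂z = 42y,
    (∇ × F)_y = ∂F_x/∂z - ∂F_z/∂x = -42x,
    (∇ × F)_z = ∂F_y/∂x - ∂F_x/∂y = 21.

On z = 4, (curl F)_z = 21.

Convert to polar (x = r cos θ, y = r sin θ, dA = r dr dθ); the integrand becomes 21, so

    ∬_D (curl F)_z dA = ∫_0^{2π} ∫_0^{7} (21) · r dr dθ.

Inner (r from 0 to 7): 1029/2.
Outer (θ from 0 to 2π): 1029π.

Therefore ∮_C F · dr = 1029π.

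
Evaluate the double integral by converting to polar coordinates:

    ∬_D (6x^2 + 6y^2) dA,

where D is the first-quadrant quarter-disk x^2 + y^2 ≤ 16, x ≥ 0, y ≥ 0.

The region D is 0 ≤ r ≤ 4, 0 ≤ θ ≤ π/2 in polar coordinates, where x = r cos(θ), y = r sin(θ), and dA = r dr dθ.

Under the substitution, the integrand becomes 6r^2, so

    ∬_D (6x^2 + 6y^2) dA = ∫_{0}^{π/2} ∫_{0}^{4} (6r^2) · r dr dθ.

Inner integral (in r): ∫_{0}^{4} (6r^2) · r dr = 384.

Outer integral (in θ): ∫_{0}^{π/2} (384) dθ = 192π.

Therefore ∬_D (6x^2 + 6y^2) dA = 192π.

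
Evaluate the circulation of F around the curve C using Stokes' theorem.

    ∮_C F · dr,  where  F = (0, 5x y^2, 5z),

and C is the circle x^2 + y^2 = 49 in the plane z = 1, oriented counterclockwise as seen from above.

Let S be the flat disk x^2 + y^2 ≤ 49 in the plane z = 1, with upward unit normal n̂ = ẑ. By Stokes' theorem,

    ∮_C F · dr = ∬_S (∇ × F) · n̂ dS = ∬_D (curl F)_z dA,

where D is the disk x^2 + y^2 ≤ 49.

Compute the curl of F = (0, 5x y^2, 5z):
    (∇ × F)_x = ∂F_z/∂y - ∂F_y/∂z = 0,
    (∇ × F)_y = ∂F_x/∂z - ∂F_z/∂x = 0,
    (∇ × F)_z = ∂F_y/∂x - ∂F_x/∂y = 5y^2.

On z = 1, (curl F)_z = 5y^2.

Convert to polar (x = r cos θ, y = r sin θ, dA = r dr dθ); the integrand becomes 5r^2sin(θ)^2, so

    ∬_D (curl F)_z dA = ∫_0^{2π} ∫_0^{7} (5r^2sin(θ)^2) · r dr dθ.

Inner (r from 0 to 7): 12005sin(θ)^2/4.
Outer (θ from 0 to 2π): 12005π/4.

Therefore ∮_C F · dr = 12005π/4.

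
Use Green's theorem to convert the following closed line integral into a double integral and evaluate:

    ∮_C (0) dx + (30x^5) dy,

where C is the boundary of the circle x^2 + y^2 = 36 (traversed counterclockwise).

Green's theorem converts the closed line integral into a double integral over the enclosed region D:

    ∮_C P dx + Q dy = ∬_D (∂Q/∂x - ∂P/∂y) dA.

Here P = 0, Q = 30x^5, so

    ∂Q/∂x = 150x^4,    ∂P/∂y = 0,
    ∂Q/∂x - ∂P/∂y = 150x^4.

D is the region x^2 + y^2 ≤ 36. Evaluating the double integral:

In polar coordinates (x = r cos θ, y = r sin θ, dA = r dr dθ) the integrand becomes 150r^4cos(θ)^4, so

    ∬_D (150x^4) dA = ∫_0^{2π} ∫_0^{6} (150r^4cos(θ)^4) · r dr dθ.

Inner (r from 0 to 6): 1166400cos(θ)^4.
Outer (θ from 0 to 2π): 874800π.

Therefore ∮_C P dx + Q dy = 874800π.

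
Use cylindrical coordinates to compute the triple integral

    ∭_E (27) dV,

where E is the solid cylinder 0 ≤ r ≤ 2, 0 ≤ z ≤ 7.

In cylindrical coordinates, x = r cos(θ), y = r sin(θ), z = z, and dV = r dr dθ dz.

The integrand becomes 27, so

    ∭_E (27) dV = ∫_{0}^{2π} ∫_{0}^{2} ∫_{0}^{7} (27) · r dz dr dθ.

Inner (z): 189r.
Middle (r from 0 to 2): 378.
Outer (θ): 756π.

Therefore the triple integral equals 756π.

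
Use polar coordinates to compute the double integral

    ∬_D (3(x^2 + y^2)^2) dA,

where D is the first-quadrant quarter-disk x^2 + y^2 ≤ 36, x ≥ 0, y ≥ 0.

The region D is 0 ≤ r ≤ 6, 0 ≤ θ ≤ π/2 in polar coordinates, where x = r cos(θ), y = r sin(θ), and dA = r dr dθ.

Under the substitution, the integrand becomes 3r^4, so

    ∬_D (3(x^2 + y^2)^2) dA = ∫_{0}^{π/2} ∫_{0}^{6} (3r^4) · r dr dθ.

Inner integral (in r): ∫_{0}^{6} (3r^4) · r dr = 23328.

Outer integral (in θ): ∫_{0}^{π/2} (23328) dθ = 11664π.

Therefore ∬_D (3(x^2 + y^2)^2) dA = 11664π.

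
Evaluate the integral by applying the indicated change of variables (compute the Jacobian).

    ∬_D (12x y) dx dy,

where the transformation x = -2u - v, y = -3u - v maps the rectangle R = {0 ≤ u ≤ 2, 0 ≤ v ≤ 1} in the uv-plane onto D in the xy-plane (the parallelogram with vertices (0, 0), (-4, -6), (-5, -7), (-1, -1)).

Compute the Jacobian determinant of (x, y) with respect to (u, v):

    ∂(x,y)/∂(u,v) = | -2  -1 | = (-2)(-1) - (-1)(-3) = -1.
                   | -3  -1 |

Its absolute value is |J| = 1 (the area scaling factor).

Substituting x = -2u - v, y = -3u - v into the integrand,

    12x y → 72u^2 + 60u v + 12v^2,

so the integral becomes

    ∬_R (72u^2 + 60u v + 12v^2) · |J| du dv = ∫_0^2 ∫_0^1 (72u^2 + 60u v + 12v^2) dv du.

Inner (v): 72u^2 + 30u + 4.
Outer (u): 260.

Therefore ∬_D (12x y) dx dy = 260.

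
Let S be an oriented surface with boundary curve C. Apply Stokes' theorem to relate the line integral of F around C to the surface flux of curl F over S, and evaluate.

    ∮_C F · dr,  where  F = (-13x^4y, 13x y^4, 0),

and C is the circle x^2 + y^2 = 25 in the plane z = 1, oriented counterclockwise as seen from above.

Let S be the flat disk x^2 + y^2 ≤ 25 in the plane z = 1, with upward unit normal n̂ = ẑ. By Stokes' theorem,

    ∮_C F · dr = ∬_S (∇ × F) · n̂ dS = ∬_D (curl F)_z dA,

where D is the disk x^2 + y^2 ≤ 25.

Compute the curl of F = (-13x^4y, 13x y^4, 0):
    (∇ × F)_x = ∂F_z/∂y - ∂F_y/∂z = 0,
    (∇ × F)_y = ∂F_x/∂z - ∂F_z/∂x = 0,
    (∇ × F)_z = ∂F_y/∂x - ∂F_x/∂y = 13x^4 + 13y^4.

On z = 1, (curl F)_z = 13x^4 + 13y^4.

Convert to polar (x = r cos θ, y = r sin θ, dA = r dr dθ); the integrand becomes 13r^4(sin(θ)^4 + cos(θ)^4), so

    ∬_D (curl F)_z dA = ∫_0^{2π} ∫_0^{5} (13r^4(sin(θ)^4 + cos(θ)^4)) · r dr dθ.

Inner (r from 0 to 5): 203125sin(θ)^4/6 + 203125cos(θ)^4/6.
Outer (θ from 0 to 2π): 203125π/4.

Therefore ∮_C F · dr = 203125π/4.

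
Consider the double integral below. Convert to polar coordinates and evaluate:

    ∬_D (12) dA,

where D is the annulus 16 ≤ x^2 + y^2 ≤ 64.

The region D is 4 ≤ r ≤ 8, 0 ≤ θ ≤ 2π in polar coordinates, where x = r cos(θ), y = r sin(θ), and dA = r dr dθ.

Under the substitution, the integrand becomes 12, so

    ∬_D (12) dA = ∫_{0}^{2π} ∫_{4}^{8} (12) · r dr dθ.

Inner integral (in r): ∫_{4}^{8} (12) · r dr = 288.

Outer integral (in θ): ∫_{0}^{2π} (288) dθ = 576π.

Therefore ∬_D (12) dA = 576π.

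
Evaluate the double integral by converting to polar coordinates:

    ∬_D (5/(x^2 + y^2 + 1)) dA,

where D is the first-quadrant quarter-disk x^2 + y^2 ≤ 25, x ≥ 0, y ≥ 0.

The region D is 0 ≤ r ≤ 5, 0 ≤ θ ≤ π/2 in polar coordinates, where x = r cos(θ), y = r sin(θ), and dA = r dr dθ.

Under the substitution, the integrand becomes 5/(r^2 + 1), so

    ∬_D (5/(x^2 + y^2 + 1)) dA = ∫_{0}^{π/2} ∫_{0}^{5} (5/(r^2 + 1)) · r dr dθ.

Inner integral (in r): ∫_{0}^{5} (5/(r^2 + 1)) · r dr = 5log(26)/2.

Outer integral (in θ): ∫_{0}^{π/2} (5log(26)/2) dθ = 5π log(26)/4.

Therefore ∬_D (5/(x^2 + y^2 + 1)) dA = 5π log(26)/4.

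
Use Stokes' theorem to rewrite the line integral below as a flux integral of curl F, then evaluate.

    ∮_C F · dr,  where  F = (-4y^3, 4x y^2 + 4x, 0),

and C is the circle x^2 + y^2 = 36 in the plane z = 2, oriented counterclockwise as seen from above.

Let S be the flat disk x^2 + y^2 ≤ 36 in the plane z = 2, with upward unit normal n̂ = ẑ. By Stokes' theorem,

    ∮_C F · dr = ∬_S (∇ × F) · n̂ dS = ∬_D (curl F)_z dA,

where D is the disk x^2 + y^2 ≤ 36.

Compute the curl of F = (-4y^3, 4x y^2 + 4x, 0):
    (∇ × F)_x = ∂F_z/∂y - ∂F_y/∂z = 0,
    (∇ × F)_y = ∂F_x/∂z - ∂F_z/∂x = 0,
    (∇ × F)_z = ∂F_y/∂x - ∂F_x/∂y = 16y^2 + 4.

On z = 2, (curl F)_z = 16y^2 + 4.

Convert to polar (x = r cos θ, y = r sin θ, dA = r dr dθ); the integrand becomes 16r^2sin(θ)^2 + 4, so

    ∬_D (curl F)_z dA = ∫_0^{2π} ∫_0^{6} (16r^2sin(θ)^2 + 4) · r dr dθ.

Inner (r from 0 to 6): 5184sin(θ)^2 + 72.
Outer (θ from 0 to 2π): 5328π.

Therefore ∮_C F · dr = 5328π.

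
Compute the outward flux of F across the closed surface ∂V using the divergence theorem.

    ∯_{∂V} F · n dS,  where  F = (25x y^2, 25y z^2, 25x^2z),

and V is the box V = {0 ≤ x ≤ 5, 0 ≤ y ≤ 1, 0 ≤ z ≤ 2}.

By the divergence theorem,

    ∯_{∂V} F · n dS = ∭_V (∇ · F) dV.

Compute the divergence:
    ∇ · F = ∂F_x/∂x + ∂F_y/∂y + ∂F_z/∂z = 25y^2 + 25z^2 + 25x^2 = 25x^2 + 25y^2 + 25z^2.

V is a rectangular box, so dV = dx dy dz with 0 ≤ x ≤ 5, 0 ≤ y ≤ 1, 0 ≤ z ≤ 2.

Integrate (25x^2 + 25y^2 + 25z^2) over V as an iterated integral:

    ∭_V (∇·F) dV = ∫_0^{5} ∫_0^{1} ∫_0^{2} (25x^2 + 25y^2 + 25z^2) dz dy dx.

Inner (z from 0 to 2): 50x^2 + 50y^2 + 200/3.
Middle (y from 0 to 1): 50x^2 + 250/3.
Outer (x from 0 to 5): 2500.

Therefore ∯_{∂V} F · n dS = 2500.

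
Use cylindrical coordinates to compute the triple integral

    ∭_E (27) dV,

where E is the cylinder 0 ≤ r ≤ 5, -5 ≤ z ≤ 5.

In cylindrical coordinates, x = r cos(θ), y = r sin(θ), z = z, and dV = r dr dθ dz.

The integrand becomes 27, so

    ∭_E (27) dV = ∫_{0}^{2π} ∫_{0}^{5} ∫_{-5}^{5} (27) · r dz dr dθ.

Inner (z): 270r.
Middle (r from 0 to 5): 3375.
Outer (θ): 6750π.

Therefore the triple integral equals 6750π.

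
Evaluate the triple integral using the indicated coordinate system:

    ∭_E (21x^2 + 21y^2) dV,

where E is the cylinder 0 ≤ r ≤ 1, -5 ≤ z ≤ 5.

In cylindrical coordinates, x = r cos(θ), y = r sin(θ), z = z, and dV = r dr dθ dz.

The integrand becomes 21r^2, so

    ∭_E (21x^2 + 21y^2) dV = ∫_{0}^{2π} ∫_{0}^{1} ∫_{-5}^{5} (21r^2) · r dz dr dθ.

Inner (z): 210r^3.
Middle (r from 0 to 1): 105/2.
Outer (θ): 105π.

Therefore the triple integral equals 105π.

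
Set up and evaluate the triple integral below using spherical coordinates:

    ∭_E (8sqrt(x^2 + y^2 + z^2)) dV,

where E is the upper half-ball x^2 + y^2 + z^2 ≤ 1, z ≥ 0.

In spherical coordinates, x = ρ sin(φ) cos(θ), y = ρ sin(φ) sin(θ), z = ρ cos(φ), and dV = ρ^2 sin(φ) dρ dφ dθ.

The integrand becomes 8ρ, so

    ∭_E (8sqrt(x^2 + y^2 + z^2)) dV = ∫_{0}^{2π} ∫_{0}^{π/2} ∫_{0}^{1} (8ρ) · ρ^2 sin(φ) dρ dφ dθ.

Inner (ρ): 2sin(φ).
Middle (φ): 2.
Outer (θ): 4π.

Therefore the triple integral equals 4π.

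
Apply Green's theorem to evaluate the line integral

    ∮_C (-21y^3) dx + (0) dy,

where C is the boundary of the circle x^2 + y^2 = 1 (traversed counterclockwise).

Green's theorem converts the closed line integral into a double integral over the enclosed region D:

    ∮_C P dx + Q dy = ∬_D (∂Q/∂x - ∂P/∂y) dA.

Here P = -21y^3, Q = 0, so

    ∂Q/∂x = 0,    ∂P/∂y = -63y^2,
    ∂Q/∂x - ∂P/∂y = 63y^2.

D is the region x^2 + y^2 ≤ 1. Evaluating the double integral:

In polar coordinates (x = r cos θ, y = r sin θ, dA = r dr dθ) the integrand becomes 63r^2sin(θ)^2, so

    ∬_D (63y^2) dA = ∫_0^{2π} ∫_0^{1} (63r^2sin(θ)^2) · r dr dθ.

Inner (r from 0 to 1): 63sin(θ)^2/4.
Outer (θ from 0 to 2π): 63π/4.

Therefore ∮_C P dx + Q dy = 63π/4.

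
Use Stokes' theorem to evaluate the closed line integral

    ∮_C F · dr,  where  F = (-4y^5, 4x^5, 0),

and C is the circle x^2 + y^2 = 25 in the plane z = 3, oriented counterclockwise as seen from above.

Let S be the flat disk x^2 + y^2 ≤ 25 in the plane z = 3, with upward unit normal n̂ = ẑ. By Stokes' theorem,

    ∮_C F · dr = ∬_S (∇ × F) · n̂ dS = ∬_D (curl F)_z dA,

where D is the disk x^2 + y^2 ≤ 25.

Compute the curl of F = (-4y^5, 4x^5, 0):
    (∇ × F)_x = ∂F_z/∂y - ∂F_y/∂z = 0,
    (∇ × F)_y = ∂F_x/∂z - ∂F_z/∂x = 0,
    (∇ × F)_z = ∂F_y/∂x - ∂F_x/∂y = 20x^4 + 20y^4.

On z = 3, (curl F)_z = 20x^4 + 20y^4.

Convert to polar (x = r cos θ, y = r sin θ, dA = r dr dθ); the integrand becomes 20r^4(sin(θ)^4 + cos(θ)^4), so

    ∬_D (curl F)_z dA = ∫_0^{2π} ∫_0^{5} (20r^4(sin(θ)^4 + cos(θ)^4)) · r dr dθ.

Inner (r from 0 to 5): 156250sin(θ)^4/3 + 156250cos(θ)^4/3.
Outer (θ from 0 to 2π): 78125π.

Therefore ∮_C F · dr = 78125π.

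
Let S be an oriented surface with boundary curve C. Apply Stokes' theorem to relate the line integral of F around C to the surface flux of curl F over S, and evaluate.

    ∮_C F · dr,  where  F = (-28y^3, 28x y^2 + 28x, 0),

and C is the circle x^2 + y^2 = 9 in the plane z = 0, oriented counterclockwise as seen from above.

Let S be the flat disk x^2 + y^2 ≤ 9 in the plane z = 0, with upward unit normal n̂ = ẑ. By Stokes' theorem,

    ∮_C F · dr = ∬_S (∇ × F) · n̂ dS = ∬_D (curl F)_z dA,

where D is the disk x^2 + y^2 ≤ 9.

Compute the curl of F = (-28y^3, 28x y^2 + 28x, 0):
    (∇ × F)_x = ∂F_z/∂y - ∂F_y/∂z = 0,
    (∇ × F)_y = ∂F_x/∂z - ∂F_z/∂x = 0,
    (∇ × F)_z = ∂F_y/∂x - ∂F_x/∂y = 112y^2 + 28.

On z = 0, (curl F)_z = 112y^2 + 28.

Convert to polar (x = r cos θ, y = r sin θ, dA = r dr dθ); the integrand becomes 112r^2sin(θ)^2 + 28, so

    ∬_D (curl F)_z dA = ∫_0^{2π} ∫_0^{3} (112r^2sin(θ)^2 + 28) · r dr dθ.

Inner (r from 0 to 3): 2268sin(θ)^2 + 126.
Outer (θ from 0 to 2π): 2520π.

Therefore ∮_C F · dr = 2520π.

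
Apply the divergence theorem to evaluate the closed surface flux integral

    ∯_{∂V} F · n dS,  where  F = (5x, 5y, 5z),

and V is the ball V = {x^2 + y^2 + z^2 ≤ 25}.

By the divergence theorem,

    ∯_{∂V} F · n dS = ∭_V (∇ · F) dV.

Compute the divergence:
    ∇ · F = ∂F_x/∂x + ∂F_y/∂y + ∂F_z/∂z = 5 + 5 + 5 = 15.

In spherical coordinates, x = ρ sin(φ) cos(θ), y = ρ sin(φ) sin(θ), z = ρ cos(φ), dV = ρ^2 sin(φ) dρ dφ dθ, with 0 ≤ ρ ≤ 5, 0 ≤ φ ≤ π, 0 ≤ θ ≤ 2π.

The integrand, after substitution and multiplying by the volume element, becomes (15) · ρ^2 sin(φ), so

    ∭_V (∇·F) dV = ∫_0^{2π} ∫_0^{π} ∫_0^{5} (15) · ρ^2 sin(φ) dρ dφ dθ.

Inner (ρ from 0 to 5): 625sin(φ).
Middle (φ from 0 to π): 1250.
Outer (θ from 0 to 2π): 2500π.

Therefore ∯_{∂V} F · n dS = 2500π.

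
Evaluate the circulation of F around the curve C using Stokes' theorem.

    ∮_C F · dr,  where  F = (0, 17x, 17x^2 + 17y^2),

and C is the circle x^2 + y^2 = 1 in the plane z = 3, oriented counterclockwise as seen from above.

Let S be the flat disk x^2 + y^2 ≤ 1 in the plane z = 3, with upward unit normal n̂ = ẑ. By Stokes' theorem,

    ∮_C F · dr = ∬_S (∇ × F) · n̂ dS = ∬_D (curl F)_z dA,

where D is the disk x^2 + y^2 ≤ 1.

Compute the curl of F = (0, 17x, 17x^2 + 17y^2):
    (∇ × F)_x = ∂F_z/∂y - ∂F_y/∂z = 34y,
    (∇ × F)_y = ∂F_x/∂z - ∂F_z/∂x = -34x,
    (∇ × F)_z = ∂F_y/∂x - ∂F_x/∂y = 17.

On z = 3, (curl F)_z = 17.

Convert to polar (x = r cos θ, y = r sin θ, dA = r dr dθ); the integrand becomes 17, so

    ∬_D (curl F)_z dA = ∫_0^{2π} ∫_0^{1} (17) · r dr dθ.

Inner (r from 0 to 1): 17/2.
Outer (θ from 0 to 2π): 17π.

Therefore ∮_C F · dr = 17π.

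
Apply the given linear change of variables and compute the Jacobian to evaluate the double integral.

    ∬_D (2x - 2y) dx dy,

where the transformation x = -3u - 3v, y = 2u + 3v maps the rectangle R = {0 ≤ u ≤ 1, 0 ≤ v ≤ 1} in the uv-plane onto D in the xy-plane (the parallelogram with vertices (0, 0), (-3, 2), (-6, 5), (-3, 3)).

Compute the Jacobian determinant of (x, y) with respect to (u, v):

    ∂(x,y)/∂(u,v) = | -3  -3 | = (-3)(3) - (-3)(2) = -3.
                   | 2  3 |

Its absolute value is |J| = 3 (the area scaling factor).

Substituting x = -3u - 3v, y = 2u + 3v into the integrand,

    2x - 2y → -10u - 12v,

so the integral becomes

    ∬_R (-10u - 12v) · |J| du dv = ∫_0^1 ∫_0^1 (-30u - 36v) dv du.

Inner (v): -30u - 18.
Outer (u): -33.

Therefore ∬_D (2x - 2y) dx dy = -33.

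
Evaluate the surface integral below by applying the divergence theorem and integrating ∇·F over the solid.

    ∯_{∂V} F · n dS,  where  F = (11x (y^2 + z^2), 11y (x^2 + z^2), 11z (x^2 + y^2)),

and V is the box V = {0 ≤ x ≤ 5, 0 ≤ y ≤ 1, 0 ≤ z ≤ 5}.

By the divergence theorem,

    ∯_{∂V} F · n dS = ∭_V (∇ · F) dV.

Compute the divergence:
    ∇ · F = ∂F_x/∂x + ∂F_y/∂y + ∂F_z/∂z = 11y^2 + 11z^2 + 11x^2 + 11z^2 + 11x^2 + 11y^2 = 22x^2 + 22y^2 + 22z^2.

V is a rectangular box, so dV = dx dy dz with 0 ≤ x ≤ 5, 0 ≤ y ≤ 1, 0 ≤ z ≤ 5.

Integrate (22x^2 + 22y^2 + 22z^2) over V as an iterated integral:

    ∭_V (∇·F) dV = ∫_0^{5} ∫_0^{1} ∫_0^{5} (22x^2 + 22y^2 + 22z^2) dz dy dx.

Inner (z from 0 to 5): 110x^2 + 110y^2 + 2750/3.
Middle (y from 0 to 1): 110x^2 + 2860/3.
Outer (x from 0 to 5): 9350.

Therefore ∯_{∂V} F · n dS = 9350.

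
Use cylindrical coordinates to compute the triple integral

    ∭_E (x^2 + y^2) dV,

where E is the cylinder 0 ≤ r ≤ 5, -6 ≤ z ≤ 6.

In cylindrical coordinates, x = r cos(θ), y = r sin(θ), z = z, and dV = r dr dθ dz.

The integrand becomes r^2, so

    ∭_E (x^2 + y^2) dV = ∫_{0}^{2π} ∫_{0}^{5} ∫_{-6}^{6} (r^2) · r dz dr dθ.

Inner (z): 12r^3.
Middle (r from 0 to 5): 1875.
Outer (θ): 3750π.

Therefore the triple integral equals 3750π.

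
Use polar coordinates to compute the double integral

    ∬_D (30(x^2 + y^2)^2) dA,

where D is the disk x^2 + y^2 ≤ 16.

The region D is 0 ≤ r ≤ 4, 0 ≤ θ ≤ 2π in polar coordinates, where x = r cos(θ), y = r sin(θ), and dA = r dr dθ.

Under the substitution, the integrand becomes 30r^4, so

    ∬_D (30(x^2 + y^2)^2) dA = ∫_{0}^{2π} ∫_{0}^{4} (30r^4) · r dr dθ.

Inner integral (in r): ∫_{0}^{4} (30r^4) · r dr = 20480.

Outer integral (in θ): ∫_{0}^{2π} (20480) dθ = 40960π.

Therefore ∬_D (30(x^2 + y^2)^2) dA = 40960π.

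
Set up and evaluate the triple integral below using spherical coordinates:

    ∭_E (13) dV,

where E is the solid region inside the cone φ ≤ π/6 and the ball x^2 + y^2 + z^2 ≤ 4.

In spherical coordinates, x = ρ sin(φ) cos(θ), y = ρ sin(φ) sin(θ), z = ρ cos(φ), and dV = ρ^2 sin(φ) dρ dφ dθ.

The integrand becomes 13, so

    ∭_E (13) dV = ∫_{0}^{2π} ∫_{0}^{π/6} ∫_{0}^{2} (13) · ρ^2 sin(φ) dρ dφ dθ.

Inner (ρ): 104sin(φ)/3.
Middle (φ): 104/3 - 52sqrt(3)/3.
Outer (θ): 104π (2 - sqrt(3))/3.

Therefore the triple integral equals 104π (2 - sqrt(3))/3.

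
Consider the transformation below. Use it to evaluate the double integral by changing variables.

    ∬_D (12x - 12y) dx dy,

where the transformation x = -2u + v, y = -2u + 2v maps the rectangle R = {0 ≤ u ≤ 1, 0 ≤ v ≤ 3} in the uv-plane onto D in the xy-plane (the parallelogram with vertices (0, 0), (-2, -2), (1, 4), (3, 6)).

Compute the Jacobian determinant of (x, y) with respect to (u, v):

    ∂(x,y)/∂(u,v) = | -2  1 | = (-2)(2) - (1)(-2) = -2.
                   | -2  2 |

Its absolute value is |J| = 2 (the area scaling factor).

Substituting x = -2u + v, y = -2u + 2v into the integrand,

    12x - 12y → -12v,

so the integral becomes

    ∬_R (-12v) · |J| du dv = ∫_0^1 ∫_0^3 (-24v) dv du.

Inner (v): -108.
Outer (u): -108.

Therefore ∬_D (12x - 12y) dx dy = -108.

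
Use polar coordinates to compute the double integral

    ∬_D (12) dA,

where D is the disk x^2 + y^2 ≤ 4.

The region D is 0 ≤ r ≤ 2, 0 ≤ θ ≤ 2π in polar coordinates, where x = r cos(θ), y = r sin(θ), and dA = r dr dθ.

Under the substitution, the integrand becomes 12, so

    ∬_D (12) dA = ∫_{0}^{2π} ∫_{0}^{2} (12) · r dr dθ.

Inner integral (in r): ∫_{0}^{2} (12) · r dr = 24.

Outer integral (in θ): ∫_{0}^{2π} (24) dθ = 48π.

Therefore ∬_D (12) dA = 48π.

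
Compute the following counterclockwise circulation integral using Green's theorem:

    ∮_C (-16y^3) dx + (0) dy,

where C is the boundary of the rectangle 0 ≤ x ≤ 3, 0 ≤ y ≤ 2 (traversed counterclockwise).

Green's theorem converts the closed line integral into a double integral over the enclosed region D:

    ∮_C P dx + Q dy = ∬_D (∂Q/∂x - ∂P/∂y) dA.

Here P = -16y^3, Q = 0, so

    ∂Q/∂x = 0,    ∂P/∂y = -48y^2,
    ∂Q/∂x - ∂P/∂y = 48y^2.

D is the region 0 ≤ x ≤ 3, 0 ≤ y ≤ 2. Evaluating the double integral:

    ∬_D (48y^2) dA = ∫_0^{3} ∫_0^{2} (48y^2) dy dx.

Inner (y from 0 to 2): 128.
Outer (x from 0 to 3): 384.

Therefore ∮_C P dx + Q dy = 384.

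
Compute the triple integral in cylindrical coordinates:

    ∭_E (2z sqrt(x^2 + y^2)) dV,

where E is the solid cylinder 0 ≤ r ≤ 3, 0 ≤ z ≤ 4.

In cylindrical coordinates, x = r cos(θ), y = r sin(θ), z = z, and dV = r dr dθ dz.

The integrand becomes 2r z, so

    ∭_E (2z sqrt(x^2 + y^2)) dV = ∫_{0}^{2π} ∫_{0}^{3} ∫_{0}^{4} (2r z) · r dz dr dθ.

Inner (z): 16r^2.
Middle (r from 0 to 3): 144.
Outer (θ): 288π.

Therefore the triple integral equals 288π.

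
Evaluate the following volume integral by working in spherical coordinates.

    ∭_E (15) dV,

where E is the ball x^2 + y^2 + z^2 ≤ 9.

In spherical coordinates, x = ρ sin(φ) cos(θ), y = ρ sin(φ) sin(θ), z = ρ cos(φ), and dV = ρ^2 sin(φ) dρ dφ dθ.

The integrand becomes 15, so

    ∭_E (15) dV = ∫_{0}^{2π} ∫_{0}^{π} ∫_{0}^{3} (15) · ρ^2 sin(φ) dρ dφ dθ.

Inner (ρ): 135sin(φ).
Middle (φ): 270.
Outer (θ): 540π.

Therefore the triple integral equals 540π.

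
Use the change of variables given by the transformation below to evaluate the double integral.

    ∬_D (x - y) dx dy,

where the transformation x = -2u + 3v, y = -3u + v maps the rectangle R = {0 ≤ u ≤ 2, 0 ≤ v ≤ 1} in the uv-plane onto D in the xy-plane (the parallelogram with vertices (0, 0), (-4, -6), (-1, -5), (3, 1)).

Compute the Jacobian determinant of (x, y) with respect to (u, v):

    ∂(x,y)/∂(u,v) = | -2  3 | = (-2)(1) - (3)(-3) = 7.
                   | -3  1 |

Its absolute value is |J| = 7 (the area scaling factor).

Substituting x = -2u + 3v, y = -3u + v into the integrand,

    x - y → u + 2v,

so the integral becomes

    ∬_R (u + 2v) · |J| du dv = ∫_0^2 ∫_0^1 (7u + 14v) dv du.

Inner (v): 7u + 7.
Outer (u): 28.

Therefore ∬_D (x - y) dx dy = 28.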